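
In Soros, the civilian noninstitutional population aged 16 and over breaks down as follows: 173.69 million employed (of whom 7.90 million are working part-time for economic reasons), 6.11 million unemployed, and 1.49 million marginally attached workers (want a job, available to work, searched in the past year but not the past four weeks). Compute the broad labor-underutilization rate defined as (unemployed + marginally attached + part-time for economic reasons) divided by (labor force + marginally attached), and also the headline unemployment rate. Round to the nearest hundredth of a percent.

Broad underutilization rate ≈ 8.55%; headline unemployment rate ≈ 3.40%.

Labor force = 173.69 + 6.11 = 179.80 million.
Numerator = 6.11 + 1.49 + 7.90 = 15.50 million.
Denominator = 179.80 + 1.49 = 181.29 million.
Broad rate = 15.50 / 181.29 = 8.55%.
Headline unemployment rate = 6.11 / 179.80 = 3.40%.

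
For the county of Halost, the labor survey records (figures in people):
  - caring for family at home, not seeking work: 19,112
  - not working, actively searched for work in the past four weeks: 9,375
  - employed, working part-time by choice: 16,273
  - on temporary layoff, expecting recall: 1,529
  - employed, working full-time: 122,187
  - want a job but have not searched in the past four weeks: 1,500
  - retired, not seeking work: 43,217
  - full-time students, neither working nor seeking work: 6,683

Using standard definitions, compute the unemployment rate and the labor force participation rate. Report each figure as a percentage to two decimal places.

Employed = 16,273 + 122,187 = 138,460.
Unemployed = 9,375 + 1,529 = 10,904 (jobless and actively searching, or on temporary layoff).
Labor force = 138,460 + 10,904 = 149,364.
Not in labor force = 19,112 + 1,500 + 43,217 + 6,683 = 70,512 (those not working and not actively searching are outside the labor force — including those who want a job but have given up searching).
Civilian working-age population = 149,364 + 70,512 = 219,876.
Unemployment rate = 10,904 / 149,364 = 7.30%.
Labor force participation rate = 149,364 / 219,876 = 67.93%.

Unemployment rate ≈ 7.30%; labor force participation rate ≈ 67.93%.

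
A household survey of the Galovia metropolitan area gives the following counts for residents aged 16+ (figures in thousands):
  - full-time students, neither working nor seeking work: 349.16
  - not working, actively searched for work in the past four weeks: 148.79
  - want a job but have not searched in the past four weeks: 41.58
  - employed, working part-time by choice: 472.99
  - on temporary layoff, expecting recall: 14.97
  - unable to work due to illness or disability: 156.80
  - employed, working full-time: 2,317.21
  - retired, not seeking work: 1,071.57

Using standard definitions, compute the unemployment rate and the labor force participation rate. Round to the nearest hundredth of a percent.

Unemployment rate ≈ 5.54%; labor force participation rate ≈ 64.59%.

Employed = 472.99 + 2,317.21 = 2,790.20 thousand.
Unemployed = 148.79 + 14.97 = 163.76 thousand (jobless and actively searching, or on temporary layoff).
Labor force = 2,790.20 + 163.76 = 2,953.96 thousand.
Not in labor force = 349.16 + 41.58 + 156.80 + 1,071.57 = 1,619.11 thousand (those not working and not actively searching are outside the labor force — including those who want a job but have given up searching).
Civilian working-age population = 2,953.96 + 1,619.11 = 4,573.07 thousand.
Unemployment rate = 163.76 / 2,953.96 = 5.54%.
Labor force participation rate = 2,953.96 / 4,573.07 = 64.59%.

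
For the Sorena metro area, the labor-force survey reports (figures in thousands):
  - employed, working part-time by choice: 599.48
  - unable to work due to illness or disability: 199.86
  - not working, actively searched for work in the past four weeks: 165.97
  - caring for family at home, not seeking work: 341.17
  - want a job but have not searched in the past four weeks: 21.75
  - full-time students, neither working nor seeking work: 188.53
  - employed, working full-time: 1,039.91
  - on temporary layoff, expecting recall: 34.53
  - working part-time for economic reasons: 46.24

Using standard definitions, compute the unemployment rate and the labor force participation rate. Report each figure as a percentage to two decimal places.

Employed = 599.48 + 1,039.91 + 46.24 = 1,685.63 thousand (anyone who worked, including part-time for economic reasons, counts as employed).
Unemployed = 165.97 + 34.53 = 200.50 thousand (jobless and actively searching, or on temporary layoff).
Labor force = 1,685.63 + 200.50 = 1,886.13 thousand.
Not in labor force = 199.86 + 341.17 + 21.75 + 188.53 = 751.31 thousand (those not working and not actively searching are outside the labor force — including those who want a job but have given up searching).
Civilian working-age population = 1,886.13 + 751.31 = 2,637.44 thousand.
Unemployment rate = 200.50 / 1,886.13 = 10.63%.
Labor force participation rate = 1,886.13 / 2,637.44 = 71.51%.

Unemployment rate ≈ 10.63%; labor force participation rate ≈ 71.51%.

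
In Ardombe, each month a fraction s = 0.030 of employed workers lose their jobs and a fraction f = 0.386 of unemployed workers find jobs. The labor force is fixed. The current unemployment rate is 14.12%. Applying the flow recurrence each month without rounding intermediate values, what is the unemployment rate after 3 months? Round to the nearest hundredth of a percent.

With a fixed labor force, u_{t+1} = u_t + s·(1−u_t) − f·u_t = u_t·(1−s−f) + s.
Here 1−s−f = 0.584 and s = 0.030.
u_1 = 0.141200 × 0.584 + 0.030 = 0.112461.
u_2 = 0.112461 × 0.584 + 0.030 = 0.095677.
u_3 = 0.095677 × 0.584 + 0.030 = 0.085875.

Unemployment rate after three months ≈ 8.59%.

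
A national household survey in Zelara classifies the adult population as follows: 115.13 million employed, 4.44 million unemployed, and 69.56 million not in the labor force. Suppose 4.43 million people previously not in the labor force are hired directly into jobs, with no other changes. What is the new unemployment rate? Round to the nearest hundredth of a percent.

Initially, labor force = 115.13 + 4.44 = 119.57 million, so u = 4.44/119.57 = 3.71%.
After the change, employed and labor force both rise by 4.43; unemployed unchanged → E = 119.56, U = 4.44, labor force = 124.00 million.
New unemployment rate = 4.44 / 124.00 = 3.58%.

New unemployment rate ≈ 3.58%.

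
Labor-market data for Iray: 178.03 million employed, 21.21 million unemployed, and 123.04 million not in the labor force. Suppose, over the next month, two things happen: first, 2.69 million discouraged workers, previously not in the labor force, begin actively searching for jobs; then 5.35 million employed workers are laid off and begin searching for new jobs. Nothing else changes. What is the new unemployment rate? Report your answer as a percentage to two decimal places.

New unemployment rate ≈ 14.49%.

Initially, labor force = 178.03 + 21.21 = 199.24 million, so u = 21.21/199.24 = 10.65%.
After the first change, unemployed and labor force both rise by 2.69 → E = 178.03, U = 23.90, labor force = 201.93 million.
After the second change, employed falls and unemployed rises by 5.35; labor force unchanged → E = 172.68, U = 29.25, labor force = 201.93 million.
New unemployment rate = 29.25 / 201.93 = 14.49%.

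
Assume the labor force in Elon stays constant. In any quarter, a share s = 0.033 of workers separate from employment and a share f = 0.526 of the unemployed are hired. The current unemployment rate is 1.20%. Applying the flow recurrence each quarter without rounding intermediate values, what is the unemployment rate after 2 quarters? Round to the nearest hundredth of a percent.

Unemployment rate after two quarters ≈ 4.99%.

With a fixed labor force, u_{t+1} = u_t + s·(1−u_t) − f·u_t = u_t·(1−s−f) + s.
Here 1−s−f = 0.441 and s = 0.033.
u_1 = 0.012000 × 0.441 + 0.033 = 0.038292.
u_2 = 0.038292 × 0.441 + 0.033 = 0.049887.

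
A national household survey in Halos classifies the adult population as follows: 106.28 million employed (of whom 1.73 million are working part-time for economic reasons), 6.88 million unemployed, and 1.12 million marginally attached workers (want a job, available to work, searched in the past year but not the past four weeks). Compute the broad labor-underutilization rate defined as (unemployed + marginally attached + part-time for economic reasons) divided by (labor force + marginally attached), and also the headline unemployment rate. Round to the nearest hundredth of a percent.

Broad underutilization rate ≈ 8.51%; headline unemployment rate ≈ 6.08%.

Labor force = 106.28 + 6.88 = 113.16 million.
Numerator = 6.88 + 1.12 + 1.73 = 9.73 million.
Denominator = 113.16 + 1.12 = 114.28 million.
Broad rate = 9.73 / 114.28 = 8.51%.
Headline unemployment rate = 6.88 / 113.16 = 6.08%.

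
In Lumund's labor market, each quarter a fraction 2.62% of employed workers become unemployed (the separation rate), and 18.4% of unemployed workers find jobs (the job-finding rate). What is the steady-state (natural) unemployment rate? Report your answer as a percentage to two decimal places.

At steady state the flows balance: s·E = f·U, so U/(E+U) = s/(s+f).
u* = 2.62 / (2.62 + 18.4) = 2.62 / 21.02 = 12.46%.

Steady-state unemployment rate ≈ 12.46%.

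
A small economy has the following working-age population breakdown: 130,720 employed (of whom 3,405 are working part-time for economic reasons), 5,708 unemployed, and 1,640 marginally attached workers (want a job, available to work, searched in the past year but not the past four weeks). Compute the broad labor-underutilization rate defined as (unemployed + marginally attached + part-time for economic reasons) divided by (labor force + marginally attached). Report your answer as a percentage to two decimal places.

Labor force = 130,720 + 5,708 = 136,428.
Numerator = 5,708 + 1,640 + 3,405 = 10,753.
Denominator = 136,428 + 1,640 = 138,068.
Broad rate = 10,753 / 138,068 = 7.79%.

Broad underutilization rate ≈ 7.79%.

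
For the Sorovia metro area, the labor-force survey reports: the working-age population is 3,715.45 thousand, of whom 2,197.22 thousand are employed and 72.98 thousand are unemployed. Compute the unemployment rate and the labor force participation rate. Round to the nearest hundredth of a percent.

Labor force = employed + unemployed = 2,197.22 + 72.98 = 2,270.20 thousand.
Unemployment rate = 72.98 / 2,270.20 = 3.21%.
Labor force participation rate = 2,270.20 / 3,715.45 = 61.10%.

Unemployment rate ≈ 3.21%; labor force participation rate ≈ 61.10%.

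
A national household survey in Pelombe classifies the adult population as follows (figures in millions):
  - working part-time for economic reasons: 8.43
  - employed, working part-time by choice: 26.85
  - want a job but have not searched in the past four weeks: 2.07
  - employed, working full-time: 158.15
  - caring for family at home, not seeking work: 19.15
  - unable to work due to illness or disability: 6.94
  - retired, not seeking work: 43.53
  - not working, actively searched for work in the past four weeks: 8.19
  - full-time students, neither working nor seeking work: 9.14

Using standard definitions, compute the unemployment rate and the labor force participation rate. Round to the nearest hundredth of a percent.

Employed = 8.43 + 26.85 + 158.15 = 193.43 million (anyone who worked, including part-time for economic reasons, counts as employed).
Unemployed = 8.19 million.
Labor force = 193.43 + 8.19 = 201.62 million.
Not in labor force = 2.07 + 19.15 + 6.94 + 43.53 + 9.14 = 80.83 million (those not working and not actively searching are outside the labor force — including those who want a job but have given up searching).
Civilian working-age population = 201.62 + 80.83 = 282.45 million.
Unemployment rate = 8.19 / 201.62 = 4.06%.
Labor force participation rate = 201.62 / 282.45 = 71.38%.

Unemployment rate ≈ 4.06%; labor force participation rate ≈ 71.38%.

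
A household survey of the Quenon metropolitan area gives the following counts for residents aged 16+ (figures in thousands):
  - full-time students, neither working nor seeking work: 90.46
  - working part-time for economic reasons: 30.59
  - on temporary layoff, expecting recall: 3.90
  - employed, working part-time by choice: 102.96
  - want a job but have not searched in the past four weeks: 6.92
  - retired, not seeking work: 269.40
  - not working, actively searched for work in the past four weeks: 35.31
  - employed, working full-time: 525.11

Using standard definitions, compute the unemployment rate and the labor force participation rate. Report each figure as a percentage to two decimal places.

Unemployment rate ≈ 5.62%; labor force participation rate ≈ 65.55%.

Employed = 30.59 + 102.96 + 525.11 = 658.66 thousand (anyone who worked, including part-time for economic reasons, counts as employed).
Unemployed = 3.90 + 35.31 = 39.21 thousand (jobless and actively searching, or on temporary layoff).
Labor force = 658.66 + 39.21 = 697.87 thousand.
Not in labor force = 90.46 + 6.92 + 269.40 = 366.78 thousand (those not working and not actively searching are outside the labor force — including those who want a job but have given up searching).
Civilian working-age population = 697.87 + 366.78 = 1,064.65 thousand.
Unemployment rate = 39.21 / 697.87 = 5.62%.
Labor force participation rate = 697.87 / 1,064.65 = 65.55%.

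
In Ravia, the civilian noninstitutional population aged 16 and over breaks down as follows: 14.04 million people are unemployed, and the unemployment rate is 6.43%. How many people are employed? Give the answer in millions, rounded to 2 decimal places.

Labor force = U / u = 14.04 / 0.0643 ≈ 218.35 million.
Employed = labor force − unemployed = 218.35 − 14.04 = 204.31 million.

About 204.31 million are employed.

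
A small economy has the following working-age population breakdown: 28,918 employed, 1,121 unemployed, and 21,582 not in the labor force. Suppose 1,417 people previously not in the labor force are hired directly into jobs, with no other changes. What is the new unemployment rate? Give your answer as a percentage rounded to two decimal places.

New unemployment rate ≈ 3.56%.

Initially, labor force = 28,918 + 1,121 = 30,039, so u = 1,121/30,039 = 3.73%.
After the change, employed and labor force both rise by 1,417; unemployed unchanged → E = 30,335, U = 1,121, labor force = 31,456.
New unemployment rate = 1,121 / 31,456 = 3.56%.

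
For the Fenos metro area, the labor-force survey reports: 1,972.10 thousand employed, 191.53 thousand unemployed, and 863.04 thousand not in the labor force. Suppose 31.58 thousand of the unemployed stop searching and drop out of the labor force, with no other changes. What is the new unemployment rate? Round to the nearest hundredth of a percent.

New unemployment rate ≈ 7.50%.

Initially, labor force = 1,972.10 + 191.53 = 2,163.63 thousand, so u = 191.53/2,163.63 = 8.85%.
After the change, unemployed and labor force both fall by 31.58 → E = 1,972.10, U = 159.95, labor force = 2,132.05 thousand.
New unemployment rate = 159.95 / 2,132.05 = 7.50%.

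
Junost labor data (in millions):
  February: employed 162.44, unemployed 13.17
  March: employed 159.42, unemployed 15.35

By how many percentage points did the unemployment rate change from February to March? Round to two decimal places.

February: labor force = 162.44 + 13.17 = 175.61; u = 13.17/175.61 = 7.50%.
March: labor force = 159.42 + 15.35 = 174.77; u = 15.35/174.77 = 8.78%.
Change = 8.78% − 7.50% = +1.28 pp.

The unemployment rate changed by +1.28 percentage points.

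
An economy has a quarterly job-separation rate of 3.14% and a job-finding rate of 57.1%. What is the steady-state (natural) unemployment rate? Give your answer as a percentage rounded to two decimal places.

At steady state the flows balance: s·E = f·U, so U/(E+U) = s/(s+f).
u* = 3.14 / (3.14 + 57.1) = 3.14 / 60.24 = 5.21%.

Steady-state unemployment rate ≈ 5.21%.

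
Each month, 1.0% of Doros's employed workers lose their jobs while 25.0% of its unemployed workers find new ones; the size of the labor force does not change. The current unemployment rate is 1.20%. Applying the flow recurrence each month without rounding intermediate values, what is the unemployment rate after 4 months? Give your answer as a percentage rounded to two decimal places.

With a fixed labor force, u_{t+1} = u_t + s·(1−u_t) − f·u_t = u_t·(1−s−f) + s.
Here 1−s−f = 0.740 and s = 0.010.
u_1 = 0.012000 × 0.740 + 0.010 = 0.018880.
u_2 = 0.018880 × 0.740 + 0.010 = 0.023971.
u_3 = 0.023971 × 0.740 + 0.010 = 0.027739.
u_4 = 0.027739 × 0.740 + 0.010 = 0.030527.

Unemployment rate after four months ≈ 3.05%.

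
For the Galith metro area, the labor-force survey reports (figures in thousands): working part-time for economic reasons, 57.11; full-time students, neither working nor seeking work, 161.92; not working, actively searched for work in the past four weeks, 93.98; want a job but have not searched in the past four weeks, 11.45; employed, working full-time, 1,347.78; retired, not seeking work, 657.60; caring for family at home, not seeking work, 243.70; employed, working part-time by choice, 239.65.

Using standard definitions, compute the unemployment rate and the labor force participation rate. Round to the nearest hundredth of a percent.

Employed = 57.11 + 1,347.78 + 239.65 = 1,644.54 thousand (anyone who worked, including part-time for economic reasons, counts as employed).
Unemployed = 93.98 thousand.
Labor force = 1,644.54 + 93.98 = 1,738.52 thousand.
Not in labor force = 161.92 + 11.45 + 657.60 + 243.70 = 1,074.67 thousand (those not working and not actively searching are outside the labor force — including those who want a job but have given up searching).
Civilian working-age population = 1,738.52 + 1,074.67 = 2,813.19 thousand.
Unemployment rate = 93.98 / 1,738.52 = 5.41%.
Labor force participation rate = 1,738.52 / 2,813.19 = 61.80%.

Unemployment rate ≈ 5.41%; labor force participation rate ≈ 61.80%.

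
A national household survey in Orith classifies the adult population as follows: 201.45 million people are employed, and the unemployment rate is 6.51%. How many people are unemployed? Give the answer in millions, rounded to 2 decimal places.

Let U be the number unemployed. The labor force is E + U, and U/(E+U) = 0.0651.
So U = 0.0651 × 201.45 / (1 − 0.0651) = 13.1144 / 0.9349 ≈ 14.03 million.

About 14.03 million are unemployed.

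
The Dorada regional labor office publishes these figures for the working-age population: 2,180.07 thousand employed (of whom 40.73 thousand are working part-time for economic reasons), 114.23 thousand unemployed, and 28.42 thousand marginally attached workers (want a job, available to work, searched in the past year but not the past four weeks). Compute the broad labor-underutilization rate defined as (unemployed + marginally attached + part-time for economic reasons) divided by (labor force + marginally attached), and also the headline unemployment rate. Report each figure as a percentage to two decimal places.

Broad underutilization rate ≈ 7.90%; headline unemployment rate ≈ 4.98%.

Labor force = 2,180.07 + 114.23 = 2,294.30 thousand.
Numerator = 114.23 + 28.42 + 40.73 = 183.38 thousand.
Denominator = 2,294.30 + 28.42 = 2,322.72 thousand.
Broad rate = 183.38 / 2,322.72 = 7.90%.
Headline unemployment rate = 114.23 / 2,294.30 = 4.98%.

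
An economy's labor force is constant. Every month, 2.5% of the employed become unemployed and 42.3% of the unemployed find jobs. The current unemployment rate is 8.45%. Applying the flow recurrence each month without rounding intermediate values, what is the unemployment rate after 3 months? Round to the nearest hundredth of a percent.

With a fixed labor force, u_{t+1} = u_t + s·(1−u_t) − f·u_t = u_t·(1−s−f) + s.
Here 1−s−f = 0.552 and s = 0.025.
u_1 = 0.084500 × 0.552 + 0.025 = 0.071644.
u_2 = 0.071644 × 0.552 + 0.025 = 0.064547.
u_3 = 0.064547 × 0.552 + 0.025 = 0.060630.

Unemployment rate after three months ≈ 6.06%.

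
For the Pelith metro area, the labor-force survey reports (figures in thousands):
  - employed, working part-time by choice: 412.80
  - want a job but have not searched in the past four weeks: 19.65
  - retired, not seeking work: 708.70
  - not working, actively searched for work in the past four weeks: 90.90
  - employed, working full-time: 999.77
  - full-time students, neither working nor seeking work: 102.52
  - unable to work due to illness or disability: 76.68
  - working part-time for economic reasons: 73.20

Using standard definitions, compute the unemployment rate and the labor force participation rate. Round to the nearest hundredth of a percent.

Employed = 412.80 + 999.77 + 73.20 = 1,485.77 thousand (anyone who worked, including part-time for economic reasons, counts as employed).
Unemployed = 90.90 thousand.
Labor force = 1,485.77 + 90.90 = 1,576.67 thousand.
Not in labor force = 19.65 + 708.70 + 102.52 + 76.68 = 907.55 thousand (those not working and not actively searching are outside the labor force — including those who want a job but have given up searching).
Civilian working-age population = 1,576.67 + 907.55 = 2,484.22 thousand.
Unemployment rate = 90.90 / 1,576.67 = 5.77%.
Labor force participation rate = 1,576.67 / 2,484.22 = 63.47%.

Unemployment rate ≈ 5.77%; labor force participation rate ≈ 63.47%.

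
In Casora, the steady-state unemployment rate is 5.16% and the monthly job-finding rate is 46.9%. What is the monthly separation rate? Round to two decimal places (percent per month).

Separation rate ≈ 2.55% per month.

From u* = s/(s+f): s = u·f/(1−u).
s = 0.0516 × 46.9 / (1 − 0.0516) = 2.4200 / 0.9484 ≈ 2.55% per month.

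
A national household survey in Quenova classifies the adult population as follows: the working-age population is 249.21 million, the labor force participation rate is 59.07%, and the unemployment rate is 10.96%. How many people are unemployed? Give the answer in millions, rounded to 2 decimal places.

Labor force = 0.5907 × 249.21 = 147.21 million.
Unemployed = 0.1096 × 147.21 ≈ 16.13 million.

About 16.13 million are unemployed.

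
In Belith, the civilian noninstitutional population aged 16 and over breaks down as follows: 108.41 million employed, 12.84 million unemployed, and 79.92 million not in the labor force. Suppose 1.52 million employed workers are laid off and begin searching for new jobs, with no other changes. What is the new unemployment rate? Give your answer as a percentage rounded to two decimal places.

Initially, labor force = 108.41 + 12.84 = 121.25 million, so u = 12.84/121.25 = 10.59%.
After the change, employed falls and unemployed rises by 1.52; labor force unchanged → E = 106.89, U = 14.36, labor force = 121.25 million.
New unemployment rate = 14.36 / 121.25 = 11.84%.

New unemployment rate ≈ 11.84%.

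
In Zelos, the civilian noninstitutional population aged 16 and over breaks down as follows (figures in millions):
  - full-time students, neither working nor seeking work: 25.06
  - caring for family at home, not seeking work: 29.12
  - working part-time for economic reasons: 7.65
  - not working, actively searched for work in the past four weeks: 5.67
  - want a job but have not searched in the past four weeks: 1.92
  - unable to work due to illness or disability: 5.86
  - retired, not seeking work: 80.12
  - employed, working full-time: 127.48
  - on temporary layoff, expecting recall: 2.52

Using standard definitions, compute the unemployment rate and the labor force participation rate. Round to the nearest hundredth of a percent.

Unemployment rate ≈ 5.71%; labor force participation rate ≈ 50.22%.

Employed = 7.65 + 127.48 = 135.13 million (anyone who worked, including part-time for economic reasons, counts as employed).
Unemployed = 5.67 + 2.52 = 8.19 million (jobless and actively searching, or on temporary layoff).
Labor force = 135.13 + 8.19 = 143.32 million.
Not in labor force = 25.06 + 29.12 + 1.92 + 5.86 + 80.12 = 142.08 million (those not working and not actively searching are outside the labor force — including those who want a job but have given up searching).
Civilian working-age population = 143.32 + 142.08 = 285.40 million.
Unemployment rate = 8.19 / 143.32 = 5.71%.
Labor force participation rate = 143.32 / 285.40 = 50.22%.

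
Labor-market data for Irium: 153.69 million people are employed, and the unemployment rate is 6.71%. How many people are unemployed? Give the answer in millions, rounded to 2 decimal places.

About 11.05 million are unemployed.

Let U be the number unemployed. The labor force is E + U, and U/(E+U) = 0.0671.
So U = 0.0671 × 153.69 / (1 − 0.0671) = 10.3126 / 0.9329 ≈ 11.05 million.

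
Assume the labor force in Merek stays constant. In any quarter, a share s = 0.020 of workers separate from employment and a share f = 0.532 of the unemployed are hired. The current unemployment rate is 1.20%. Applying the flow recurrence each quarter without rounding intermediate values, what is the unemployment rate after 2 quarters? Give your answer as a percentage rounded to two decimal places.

With a fixed labor force, u_{t+1} = u_t + s·(1−u_t) − f·u_t = u_t·(1−s−f) + s.
Here 1−s−f = 0.448 and s = 0.020.
u_1 = 0.012000 × 0.448 + 0.020 = 0.025376.
u_2 = 0.025376 × 0.448 + 0.020 = 0.031368.

Unemployment rate after two quarters ≈ 3.14%.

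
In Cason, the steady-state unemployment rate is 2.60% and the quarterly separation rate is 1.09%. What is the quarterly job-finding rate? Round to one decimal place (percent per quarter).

From u* = s/(s+f): f = s·(1−u)/u.
f = 1.09 × (1 − 0.0260) / 0.0260 = 1.0617 / 0.0260 ≈ 40.8% per quarter.

Job-finding rate ≈ 40.8% per quarter.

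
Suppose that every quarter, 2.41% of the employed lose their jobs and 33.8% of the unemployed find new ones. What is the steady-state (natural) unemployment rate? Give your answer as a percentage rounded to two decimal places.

Steady-state unemployment rate ≈ 6.66%.

At steady state the flows balance: s·E = f·U, so U/(E+U) = s/(s+f).
u* = 2.41 / (2.41 + 33.8) = 2.41 / 36.21 = 6.66%.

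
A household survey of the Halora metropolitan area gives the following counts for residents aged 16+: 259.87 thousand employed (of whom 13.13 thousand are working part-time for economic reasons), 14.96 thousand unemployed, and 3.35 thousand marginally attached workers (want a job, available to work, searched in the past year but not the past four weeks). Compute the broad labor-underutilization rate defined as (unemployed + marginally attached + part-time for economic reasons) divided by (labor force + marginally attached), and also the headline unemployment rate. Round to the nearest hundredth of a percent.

Labor force = 259.87 + 14.96 = 274.83 thousand.
Numerator = 14.96 + 3.35 + 13.13 = 31.44 thousand.
Denominator = 274.83 + 3.35 = 278.18 thousand.
Broad rate = 31.44 / 278.18 = 11.30%.
Headline unemployment rate = 14.96 / 274.83 = 5.44%.

Broad underutilization rate ≈ 11.30%; headline unemployment rate ≈ 5.44%.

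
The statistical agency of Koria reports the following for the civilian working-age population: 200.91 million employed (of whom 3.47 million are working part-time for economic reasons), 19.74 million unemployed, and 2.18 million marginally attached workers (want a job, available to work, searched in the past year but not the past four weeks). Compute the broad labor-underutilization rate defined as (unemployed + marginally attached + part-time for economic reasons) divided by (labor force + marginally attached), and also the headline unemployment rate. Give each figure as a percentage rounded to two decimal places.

Labor force = 200.91 + 19.74 = 220.65 million.
Numerator = 19.74 + 2.18 + 3.47 = 25.39 million.
Denominator = 220.65 + 2.18 = 222.83 million.
Broad rate = 25.39 / 222.83 = 11.39%.
Headline unemployment rate = 19.74 / 220.65 = 8.95%.

Broad underutilization rate ≈ 11.39%; headline unemployment rate ≈ 8.95%.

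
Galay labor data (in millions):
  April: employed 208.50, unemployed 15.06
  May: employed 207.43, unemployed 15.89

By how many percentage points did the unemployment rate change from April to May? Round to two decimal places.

The unemployment rate changed by +0.38 percentage points.

April: labor force = 208.50 + 15.06 = 223.56; u = 15.06/223.56 = 6.74%.
May: labor force = 207.43 + 15.89 = 223.32; u = 15.89/223.32 = 7.12%.
Change = 7.12% − 6.74% = +0.38 pp.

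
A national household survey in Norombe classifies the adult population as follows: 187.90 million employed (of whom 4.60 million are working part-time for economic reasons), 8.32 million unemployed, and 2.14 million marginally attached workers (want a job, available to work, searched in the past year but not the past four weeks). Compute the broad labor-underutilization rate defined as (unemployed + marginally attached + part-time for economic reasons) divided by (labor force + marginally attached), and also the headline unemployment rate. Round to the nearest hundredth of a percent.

Broad underutilization rate ≈ 7.59%; headline unemployment rate ≈ 4.24%.

Labor force = 187.90 + 8.32 = 196.22 million.
Numerator = 8.32 + 2.14 + 4.60 = 15.06 million.
Denominator = 196.22 + 2.14 = 198.36 million.
Broad rate = 15.06 / 198.36 = 7.59%.
Headline unemployment rate = 8.32 / 196.22 = 4.24%.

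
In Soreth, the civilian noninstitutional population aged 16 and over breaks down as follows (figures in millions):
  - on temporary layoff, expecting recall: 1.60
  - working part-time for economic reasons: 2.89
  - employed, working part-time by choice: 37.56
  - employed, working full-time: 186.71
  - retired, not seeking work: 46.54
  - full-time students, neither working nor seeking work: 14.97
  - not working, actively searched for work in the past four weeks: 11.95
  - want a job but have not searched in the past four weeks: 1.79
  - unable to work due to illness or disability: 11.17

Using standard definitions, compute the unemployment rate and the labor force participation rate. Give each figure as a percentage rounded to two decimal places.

Unemployment rate ≈ 5.63%; labor force participation rate ≈ 76.37%.

Employed = 2.89 + 37.56 + 186.71 = 227.16 million (anyone who worked, including part-time for economic reasons, counts as employed).
Unemployed = 1.60 + 11.95 = 13.55 million (jobless and actively searching, or on temporary layoff).
Labor force = 227.16 + 13.55 = 240.71 million.
Not in labor force = 46.54 + 14.97 + 1.79 + 11.17 = 74.47 million (those not working and not actively searching are outside the labor force — including those who want a job but have given up searching).
Civilian working-age population = 240.71 + 74.47 = 315.18 million.
Unemployment rate = 13.55 / 240.71 = 5.63%.
Labor force participation rate = 240.71 / 315.18 = 76.37%.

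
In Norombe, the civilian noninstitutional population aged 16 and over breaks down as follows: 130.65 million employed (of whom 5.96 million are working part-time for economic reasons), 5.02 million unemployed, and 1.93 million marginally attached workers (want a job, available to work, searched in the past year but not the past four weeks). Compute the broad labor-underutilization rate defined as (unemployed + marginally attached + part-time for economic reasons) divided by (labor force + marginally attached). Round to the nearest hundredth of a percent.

Labor force = 130.65 + 5.02 = 135.67 million.
Numerator = 5.02 + 1.93 + 5.96 = 12.91 million.
Denominator = 135.67 + 1.93 = 137.60 million.
Broad rate = 12.91 / 137.60 = 9.38%.

Broad underutilization rate ≈ 9.38%.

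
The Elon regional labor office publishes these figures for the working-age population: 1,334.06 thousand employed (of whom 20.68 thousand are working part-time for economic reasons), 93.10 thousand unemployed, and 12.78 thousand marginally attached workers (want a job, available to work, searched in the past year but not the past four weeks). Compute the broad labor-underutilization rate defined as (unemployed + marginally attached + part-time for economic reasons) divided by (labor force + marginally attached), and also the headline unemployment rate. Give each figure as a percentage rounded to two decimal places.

Broad underutilization rate ≈ 8.79%; headline unemployment rate ≈ 6.52%.

Labor force = 1,334.06 + 93.10 = 1,427.16 thousand.
Numerator = 93.10 + 12.78 + 20.68 = 126.56 thousand.
Denominator = 1,427.16 + 12.78 = 1,439.94 thousand.
Broad rate = 126.56 / 1,439.94 = 8.79%.
Headline unemployment rate = 93.10 / 1,427.16 = 6.52%.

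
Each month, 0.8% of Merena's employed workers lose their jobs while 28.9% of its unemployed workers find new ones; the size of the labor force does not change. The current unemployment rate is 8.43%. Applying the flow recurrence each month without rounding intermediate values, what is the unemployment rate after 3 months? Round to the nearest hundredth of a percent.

Unemployment rate after three months ≈ 4.69%.

With a fixed labor force, u_{t+1} = u_t + s·(1−u_t) − f·u_t = u_t·(1−s−f) + s.
Here 1−s−f = 0.703 and s = 0.008.
u_1 = 0.084300 × 0.703 + 0.008 = 0.067263.
u_2 = 0.067263 × 0.703 + 0.008 = 0.055286.
u_3 = 0.055286 × 0.703 + 0.008 = 0.046866.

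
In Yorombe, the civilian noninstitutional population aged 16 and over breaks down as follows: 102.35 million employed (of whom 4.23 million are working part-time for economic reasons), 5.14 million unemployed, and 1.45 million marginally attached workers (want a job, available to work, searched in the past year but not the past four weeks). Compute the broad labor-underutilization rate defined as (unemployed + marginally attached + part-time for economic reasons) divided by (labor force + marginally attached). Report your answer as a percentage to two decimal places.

Broad underutilization rate ≈ 9.93%.

Labor force = 102.35 + 5.14 = 107.49 million.
Numerator = 5.14 + 1.45 + 4.23 = 10.82 million.
Denominator = 107.49 + 1.45 = 108.94 million.
Broad rate = 10.82 / 108.94 = 9.93%.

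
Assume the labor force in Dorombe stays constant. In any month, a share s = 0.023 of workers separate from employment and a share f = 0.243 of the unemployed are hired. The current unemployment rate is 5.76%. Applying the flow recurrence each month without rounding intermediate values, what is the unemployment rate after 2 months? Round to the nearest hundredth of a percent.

Unemployment rate after two months ≈ 7.09%.

With a fixed labor force, u_{t+1} = u_t + s·(1−u_t) − f·u_t = u_t·(1−s−f) + s.
Here 1−s−f = 0.734 and s = 0.023.
u_1 = 0.057600 × 0.734 + 0.023 = 0.065278.
u_2 = 0.065278 × 0.734 + 0.023 = 0.070914.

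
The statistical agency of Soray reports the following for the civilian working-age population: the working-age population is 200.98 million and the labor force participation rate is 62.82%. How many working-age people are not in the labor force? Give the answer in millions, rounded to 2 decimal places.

Share not in the labor force = 1 − 0.6282 = 0.3718.
Not in labor force = 0.3718 × 200.98 ≈ 74.72 million.

About 74.72 million are not in the labor force.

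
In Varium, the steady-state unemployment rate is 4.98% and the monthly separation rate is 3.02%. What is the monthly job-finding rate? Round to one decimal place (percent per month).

Job-finding rate ≈ 57.6% per month.

From u* = s/(s+f): f = s·(1−u)/u.
f = 3.02 × (1 − 0.0498) / 0.0498 = 2.8696 / 0.0498 ≈ 57.6% per month.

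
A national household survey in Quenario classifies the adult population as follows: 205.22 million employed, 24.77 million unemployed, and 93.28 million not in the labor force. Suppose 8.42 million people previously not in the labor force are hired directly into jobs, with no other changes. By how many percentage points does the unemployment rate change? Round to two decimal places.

Initially, labor force = 205.22 + 24.77 = 229.99 million, so u = 24.77/229.99 = 10.77%.
After the change, employed and labor force both rise by 8.42; unemployed unchanged → E = 213.64, U = 24.77, labor force = 238.41 million.
New unemployment rate = 24.77 / 238.41 = 10.39%.
Change = 10.39% − 10.77% = −0.38 percentage points.

The unemployment rate changes by −0.38 percentage points.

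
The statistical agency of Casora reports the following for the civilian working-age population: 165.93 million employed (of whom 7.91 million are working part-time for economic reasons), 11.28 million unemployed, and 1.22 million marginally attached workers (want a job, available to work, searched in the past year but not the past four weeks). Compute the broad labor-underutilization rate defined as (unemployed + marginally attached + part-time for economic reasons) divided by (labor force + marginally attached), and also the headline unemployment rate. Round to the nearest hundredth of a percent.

Broad underutilization rate ≈ 11.44%; headline unemployment rate ≈ 6.37%.

Labor force = 165.93 + 11.28 = 177.21 million.
Numerator = 11.28 + 1.22 + 7.91 = 20.41 million.
Denominator = 177.21 + 1.22 = 178.43 million.
Broad rate = 20.41 / 178.43 = 11.44%.
Headline unemployment rate = 11.28 / 177.21 = 6.37%.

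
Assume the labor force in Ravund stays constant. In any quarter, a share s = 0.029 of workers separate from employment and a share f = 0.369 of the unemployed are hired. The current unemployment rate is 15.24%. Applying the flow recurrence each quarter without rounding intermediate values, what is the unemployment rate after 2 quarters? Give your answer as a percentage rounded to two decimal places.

Unemployment rate after two quarters ≈ 10.17%.

With a fixed labor force, u_{t+1} = u_t + s·(1−u_t) − f·u_t = u_t·(1−s−f) + s.
Here 1−s−f = 0.602 and s = 0.029.
u_1 = 0.152400 × 0.602 + 0.029 = 0.120745.
u_2 = 0.120745 × 0.602 + 0.029 = 0.101688.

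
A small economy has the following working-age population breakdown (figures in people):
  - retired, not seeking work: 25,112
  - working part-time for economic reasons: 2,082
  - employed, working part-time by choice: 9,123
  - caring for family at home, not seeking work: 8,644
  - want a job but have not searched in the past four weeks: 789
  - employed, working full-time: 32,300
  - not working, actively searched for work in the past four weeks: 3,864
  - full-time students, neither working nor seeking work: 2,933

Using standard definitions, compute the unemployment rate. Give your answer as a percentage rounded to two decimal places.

Employed = 2,082 + 9,123 + 32,300 = 43,505 (anyone who worked, including part-time for economic reasons, counts as employed).
Unemployed = 3,864.
Labor force = 43,505 + 3,864 = 47,369.
Unemployment rate = 3,864 / 47,369 = 8.16%.

Unemployment rate ≈ 8.16%.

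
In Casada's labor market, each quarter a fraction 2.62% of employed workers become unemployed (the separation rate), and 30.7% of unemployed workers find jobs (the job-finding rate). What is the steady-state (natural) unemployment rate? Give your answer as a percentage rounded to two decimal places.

Steady-state unemployment rate ≈ 7.86%.

At steady state the flows balance: s·E = f·U, so U/(E+U) = s/(s+f).
u* = 2.62 / (2.62 + 30.7) = 2.62 / 33.32 = 7.86%.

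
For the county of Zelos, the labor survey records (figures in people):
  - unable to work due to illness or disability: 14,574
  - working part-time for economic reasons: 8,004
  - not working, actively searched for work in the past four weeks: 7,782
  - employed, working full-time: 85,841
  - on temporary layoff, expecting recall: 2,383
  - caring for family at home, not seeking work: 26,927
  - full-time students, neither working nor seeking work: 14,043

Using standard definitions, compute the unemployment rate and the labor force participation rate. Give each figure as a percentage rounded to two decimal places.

Unemployment rate ≈ 9.77%; labor force participation rate ≈ 65.19%.

Employed = 8,004 + 85,841 = 93,845 (anyone who worked, including part-time for economic reasons, counts as employed).
Unemployed = 7,782 + 2,383 = 10,165 (jobless and actively searching, or on temporary layoff).
Labor force = 93,845 + 10,165 = 104,010.
Not in labor force = 14,574 + 26,927 + 14,043 = 55,544 (those not working and not actively searching are outside the labor force).
Civilian working-age population = 104,010 + 55,544 = 159,554.
Unemployment rate = 10,165 / 104,010 = 9.77%.
Labor force participation rate = 104,010 / 159,554 = 65.19%.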